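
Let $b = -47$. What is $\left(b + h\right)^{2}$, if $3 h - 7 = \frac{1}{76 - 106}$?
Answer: $\frac{16168441}{8100} \approx 1996.1$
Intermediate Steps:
$h = \frac{209}{90}$ ($h = \frac{7}{3} + \frac{1}{3 \left(76 - 106\right)} = \frac{7}{3} + \frac{1}{3 \left(-30\right)} = \frac{7}{3} + \frac{1}{3} \left(- \frac{1}{30}\right) = \frac{7}{3} - \frac{1}{90} = \frac{209}{90} \approx 2.3222$)
$\left(b + h\right)^{2} = \left(-47 + \frac{209}{90}\right)^{2} = \left(- \frac{4021}{90}\right)^{2} = \frac{16168441}{8100}$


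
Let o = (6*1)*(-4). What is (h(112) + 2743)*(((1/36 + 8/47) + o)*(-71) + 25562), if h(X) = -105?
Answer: 60819468553/846 ≈ 7.1891e+7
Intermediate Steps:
o = -24 (o = 6*(-4) = -24)
(h(112) + 2743)*(((1/36 + 8/47) + o)*(-71) + 25562) = (-105 + 2743)*(((1/36 + 8/47) - 24)*(-71) + 25562) = 2638*(((1*(1/36) + 8*(1/47)) - 24)*(-71) + 25562) = 2638*(((1/36 + 8/47) - 24)*(-71) + 25562) = 2638*((335/1692 - 24)*(-71) + 25562) = 2638*(-40273/1692*(-71) + 25562) = 2638*(2859383/1692 + 25562) = 2638*(46110287/1692) = 60819468553/846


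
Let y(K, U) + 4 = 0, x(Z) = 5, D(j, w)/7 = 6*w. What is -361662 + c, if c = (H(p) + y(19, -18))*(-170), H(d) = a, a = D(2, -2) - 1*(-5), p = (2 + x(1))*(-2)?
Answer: -347552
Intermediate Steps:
D(j, w) = 42*w (D(j, w) = 7*(6*w) = 42*w)
y(K, U) = -4 (y(K, U) = -4 + 0 = -4)
p = -14 (p = (2 + 5)*(-2) = 7*(-2) = -14)
a = -79 (a = 42*(-2) - 1*(-5) = -84 + 5 = -79)
H(d) = -79
c = 14110 (c = (-79 - 4)*(-170) = -83*(-170) = 14110)
-361662 + c = -361662 + 14110 = -347552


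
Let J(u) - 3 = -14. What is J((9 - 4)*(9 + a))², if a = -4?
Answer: 121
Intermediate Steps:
J(u) = -11 (J(u) = 3 - 14 = -11)
J((9 - 4)*(9 + a))² = (-11)² = 121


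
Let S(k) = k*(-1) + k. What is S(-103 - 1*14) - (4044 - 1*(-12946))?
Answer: -16990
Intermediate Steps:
S(k) = 0 (S(k) = -k + k = 0)
S(-103 - 1*14) - (4044 - 1*(-12946)) = 0 - (4044 - 1*(-12946)) = 0 - (4044 + 12946) = 0 - 1*16990 = 0 - 16990 = -16990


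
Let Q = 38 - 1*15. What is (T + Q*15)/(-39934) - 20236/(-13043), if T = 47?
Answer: 401495784/260429581 ≈ 1.5417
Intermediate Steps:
Q = 23 (Q = 38 - 15 = 23)
(T + Q*15)/(-39934) - 20236/(-13043) = (47 + 23*15)/(-39934) - 20236/(-13043) = (47 + 345)*(-1/39934) - 20236*(-1/13043) = 392*(-1/39934) + 20236/13043 = -196/19967 + 20236/13043 = 401495784/260429581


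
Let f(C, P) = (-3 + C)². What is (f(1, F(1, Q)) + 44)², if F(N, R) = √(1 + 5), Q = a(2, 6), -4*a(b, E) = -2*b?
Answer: 2304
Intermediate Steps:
a(b, E) = b/2 (a(b, E) = -(-1)*b/2 = b/2)
Q = 1 (Q = (½)*2 = 1)
F(N, R) = √6
(f(1, F(1, Q)) + 44)² = ((-3 + 1)² + 44)² = ((-2)² + 44)² = (4 + 44)² = 48² = 2304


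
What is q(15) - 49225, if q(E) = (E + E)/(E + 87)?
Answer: -836820/17 ≈ -49225.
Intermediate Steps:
q(E) = 2*E/(87 + E) (q(E) = (2*E)/(87 + E) = 2*E/(87 + E))
q(15) - 49225 = 2*15/(87 + 15) - 49225 = 2*15/102 - 49225 = 2*15*(1/102) - 49225 = 5/17 - 49225 = -836820/17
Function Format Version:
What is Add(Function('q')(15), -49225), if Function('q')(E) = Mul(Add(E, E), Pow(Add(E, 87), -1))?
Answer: Rational(-836820, 17) ≈ -49225.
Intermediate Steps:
Function('q')(E) = Mul(2, E, Pow(Add(87, E), -1)) (Function('q')(E) = Mul(Mul(2, E), Pow(Add(87, E), -1)) = Mul(2, E, Pow(Add(87, E), -1)))
Add(Function('q')(15), -49225) = Add(Mul(2, 15, Pow(Add(87, 15), -1)), -49225) = Add(Mul(2, 15, Pow(102, -1)), -49225) = Add(Mul(2, 15, Rational(1, 102)), -49225) = Add(Rational(5, 17), -49225) = Rational(-836820, 17)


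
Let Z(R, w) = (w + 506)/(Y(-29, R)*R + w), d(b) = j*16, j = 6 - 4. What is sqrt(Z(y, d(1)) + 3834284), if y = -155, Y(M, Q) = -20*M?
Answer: sqrt(7741666143093858)/44934 ≈ 1958.1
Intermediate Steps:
j = 2
d(b) = 32 (d(b) = 2*16 = 32)
Z(R, w) = (506 + w)/(w + 580*R) (Z(R, w) = (w + 506)/((-20*(-29))*R + w) = (506 + w)/(580*R + w) = (506 + w)/(w + 580*R))
sqrt(Z(y, d(1)) + 3834284) = sqrt((506 + 32)/(32 + 580*(-155)) + 3834284) = sqrt(538/(32 - 89900) + 3834284) = sqrt(538/(-89868) + 3834284) = sqrt(-1/89868*538 + 3834284) = sqrt(-269/44934 + 3834284) = sqrt(172289716987/44934) = sqrt(7741666143093858)/44934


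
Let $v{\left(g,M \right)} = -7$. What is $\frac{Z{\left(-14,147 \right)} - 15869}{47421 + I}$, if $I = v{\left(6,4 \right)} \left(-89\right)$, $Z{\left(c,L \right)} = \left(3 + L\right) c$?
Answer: $- \frac{17969}{48044} \approx -0.37401$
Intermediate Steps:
$Z{\left(c,L \right)} = c \left(3 + L\right)$
$I = 623$ ($I = \left(-7\right) \left(-89\right) = 623$)
$\frac{Z{\left(-14,147 \right)} - 15869}{47421 + I} = \frac{- 14 \left(3 + 147\right) - 15869}{47421 + 623} = \frac{\left(-14\right) 150 - 15869}{48044} = \left(-2100 - 15869\right) \frac{1}{48044} = \left(-17969\right) \frac{1}{48044} = - \frac{17969}{48044}$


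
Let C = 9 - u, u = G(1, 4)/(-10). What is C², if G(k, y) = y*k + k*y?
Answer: 2401/25 ≈ 96.040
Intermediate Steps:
G(k, y) = 2*k*y (G(k, y) = k*y + k*y = 2*k*y)
u = -⅘ (u = (2*1*4)/(-10) = 8*(-⅒) = -⅘ ≈ -0.80000)
C = 49/5 (C = 9 - 1*(-⅘) = 9 + ⅘ = 49/5 ≈ 9.8000)
C² = (49/5)² = 2401/25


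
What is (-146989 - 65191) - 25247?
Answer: -237427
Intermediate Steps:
(-146989 - 65191) - 25247 = -212180 - 25247 = -237427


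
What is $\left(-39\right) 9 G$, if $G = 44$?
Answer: $-15444$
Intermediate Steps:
$\left(-39\right) 9 G = \left(-39\right) 9 \cdot 44 = \left(-351\right) 44 = -15444$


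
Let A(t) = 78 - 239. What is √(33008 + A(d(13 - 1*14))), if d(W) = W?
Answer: √32847 ≈ 181.24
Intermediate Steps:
A(t) = -161
√(33008 + A(d(13 - 1*14))) = √(33008 - 161) = √32847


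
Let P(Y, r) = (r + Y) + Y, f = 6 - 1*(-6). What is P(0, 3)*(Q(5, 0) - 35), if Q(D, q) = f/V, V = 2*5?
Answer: -507/5 ≈ -101.40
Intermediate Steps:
f = 12 (f = 6 + 6 = 12)
P(Y, r) = r + 2*Y (P(Y, r) = (Y + r) + Y = r + 2*Y)
V = 10
Q(D, q) = 6/5 (Q(D, q) = 12/10 = 12*(1/10) = 6/5)
P(0, 3)*(Q(5, 0) - 35) = (3 + 2*0)*(6/5 - 35) = (3 + 0)*(-169/5) = 3*(-169/5) = -507/5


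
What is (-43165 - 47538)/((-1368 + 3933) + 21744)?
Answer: -90703/24309 ≈ -3.7313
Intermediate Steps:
(-43165 - 47538)/((-1368 + 3933) + 21744) = -90703/(2565 + 21744) = -90703/24309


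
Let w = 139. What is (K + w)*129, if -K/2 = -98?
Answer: 43215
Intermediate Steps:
K = 196 (K = -2*(-98) = 196)
(K + w)*129 = (196 + 139)*129 = 335*129 = 43215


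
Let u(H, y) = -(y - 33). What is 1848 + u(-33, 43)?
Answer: 1838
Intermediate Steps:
u(H, y) = 33 - y (u(H, y) = -(-33 + y) = 33 - y)
1848 + u(-33, 43) = 1848 + (33 - 1*43) = 1848 + (33 - 43) = 1848 - 10 = 1838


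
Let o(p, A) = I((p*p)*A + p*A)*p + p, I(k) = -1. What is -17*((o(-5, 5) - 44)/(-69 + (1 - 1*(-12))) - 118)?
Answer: 27897/14 ≈ 1992.6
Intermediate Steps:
o(p, A) = 0 (o(p, A) = -p + p = 0)
-17*((o(-5, 5) - 44)/(-69 + (1 - 1*(-12))) - 118) = -17*((0 - 44)/(-69 + (1 - 1*(-12))) - 118) = -17*(-44/(-69 + (1 + 12)) - 118) = -17*(-44/(-69 + 13) - 118) = -17*(-44/(-56) - 118) = -17*(-44*(-1/56) - 118) = -17*(11/14 - 118) = -17*(-1641/14) = 27897/14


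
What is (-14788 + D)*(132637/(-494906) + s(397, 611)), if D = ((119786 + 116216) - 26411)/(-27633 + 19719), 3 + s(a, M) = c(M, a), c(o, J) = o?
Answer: -11754282613911551/1305562028 ≈ -9.0032e+6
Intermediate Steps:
s(a, M) = -3 + M
D = -209591/7914 (D = (236002 - 26411)/(-7914) = 209591*(-1/7914) = -209591/7914 ≈ -26.484)
(-14788 + D)*(132637/(-494906) + s(397, 611)) = (-14788 - 209591/7914)*(132637/(-494906) + (-3 + 611)) = -117241823*(132637*(-1/494906) + 608)/7914 = -117241823*(-132637/494906 + 608)/7914 = -117241823/7914*300770211/494906 = -11754282613911551/1305562028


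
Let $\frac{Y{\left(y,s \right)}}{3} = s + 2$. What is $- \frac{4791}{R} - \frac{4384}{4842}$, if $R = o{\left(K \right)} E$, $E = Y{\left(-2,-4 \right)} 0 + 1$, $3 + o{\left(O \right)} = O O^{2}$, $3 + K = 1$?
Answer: $\frac{11574899}{26631} \approx 434.64$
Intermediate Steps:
$Y{\left(y,s \right)} = 6 + 3 s$ ($Y{\left(y,s \right)} = 3 \left(s + 2\right) = 3 \left(2 + s\right) = 6 + 3 s$)
$K = -2$ ($K = -3 + 1 = -2$)
$o{\left(O \right)} = -3 + O^{3}$ ($o{\left(O \right)} = -3 + O O^{2} = -3 + O^{3}$)
$E = 1$ ($E = \left(6 + 3 \left(-4\right)\right) 0 + 1 = \left(6 - 12\right) 0 + 1 = \left(-6\right) 0 + 1 = 0 + 1 = 1$)
$R = -11$ ($R = \left(-3 + \left(-2\right)^{3}\right) 1 = \left(-3 - 8\right) 1 = \left(-11\right) 1 = -11$)
$- \frac{4791}{R} - \frac{4384}{4842} = - \frac{4791}{-11} - \frac{4384}{4842} = \left(-4791\right) \left(- \frac{1}{11}\right) - \frac{2192}{2421} = \frac{4791}{11} - \frac{2192}{2421} = \frac{11574899}{26631}$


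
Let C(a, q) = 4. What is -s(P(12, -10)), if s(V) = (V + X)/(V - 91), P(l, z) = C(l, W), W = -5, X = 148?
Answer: 152/87 ≈ 1.7471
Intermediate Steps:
P(l, z) = 4
s(V) = (148 + V)/(-91 + V) (s(V) = (V + 148)/(V - 91) = (148 + V)/(-91 + V))
-s(P(12, -10)) = -(148 + 4)/(-91 + 4) = -152/(-87) = -(-1)*152/87 = -1*(-152/87) = 152/87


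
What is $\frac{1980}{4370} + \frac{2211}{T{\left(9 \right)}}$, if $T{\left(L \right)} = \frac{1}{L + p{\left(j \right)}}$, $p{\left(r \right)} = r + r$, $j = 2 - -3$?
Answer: $\frac{18358131}{437} \approx 42009.0$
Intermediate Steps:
$j = 5$ ($j = 2 + 3 = 5$)
$p{\left(r \right)} = 2 r$
$T{\left(L \right)} = \frac{1}{10 + L}$ ($T{\left(L \right)} = \frac{1}{L + 2 \cdot 5} = \frac{1}{L + 10} = \frac{1}{10 + L}$)
$\frac{1980}{4370} + \frac{2211}{T{\left(9 \right)}} = \frac{1980}{4370} + \frac{2211}{\frac{1}{10 + 9}} = 1980 \cdot \frac{1}{4370} + \frac{2211}{\frac{1}{19}} = \frac{198}{437} + 2211 \frac{1}{\frac{1}{19}} = \frac{198}{437} + 2211 \cdot 19 = \frac{198}{437} + 42009 = \frac{18358131}{437}$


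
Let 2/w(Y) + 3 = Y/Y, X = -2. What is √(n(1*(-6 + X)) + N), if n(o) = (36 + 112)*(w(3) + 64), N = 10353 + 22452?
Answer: 3*√4681 ≈ 205.25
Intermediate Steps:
w(Y) = -1 (w(Y) = 2/(-3 + Y/Y) = 2/(-3 + 1) = 2/(-2) = 2*(-½) = -1)
N = 32805
n(o) = 9324 (n(o) = (36 + 112)*(-1 + 64) = 148*63 = 9324)
√(n(1*(-6 + X)) + N) = √(9324 + 32805) = √42129 = 3*√4681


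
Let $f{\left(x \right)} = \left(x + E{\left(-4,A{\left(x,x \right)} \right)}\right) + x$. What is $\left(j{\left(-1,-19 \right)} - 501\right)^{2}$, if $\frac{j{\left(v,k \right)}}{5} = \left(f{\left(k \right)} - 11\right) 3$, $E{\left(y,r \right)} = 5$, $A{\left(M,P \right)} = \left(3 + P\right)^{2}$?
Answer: $1347921$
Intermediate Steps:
$f{\left(x \right)} = 5 + 2 x$ ($f{\left(x \right)} = \left(x + 5\right) + x = \left(5 + x\right) + x = 5 + 2 x$)
$j{\left(v,k \right)} = -90 + 30 k$ ($j{\left(v,k \right)} = 5 \left(\left(5 + 2 k\right) - 11\right) 3 = 5 \left(-6 + 2 k\right) 3 = 5 \left(-18 + 6 k\right) = -90 + 30 k$)
$\left(j{\left(-1,-19 \right)} - 501\right)^{2} = \left(\left(-90 + 30 \left(-19\right)\right) - 501\right)^{2} = \left(\left(-90 - 570\right) - 501\right)^{2} = \left(-660 - 501\right)^{2} = \left(-1161\right)^{2} = 1347921$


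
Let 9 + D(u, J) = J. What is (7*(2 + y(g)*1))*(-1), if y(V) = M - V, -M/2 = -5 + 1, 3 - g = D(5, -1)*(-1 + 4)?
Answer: 161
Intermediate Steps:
D(u, J) = -9 + J
g = 33 (g = 3 - (-9 - 1)*(-1 + 4) = 3 - (-10)*3 = 3 - 1*(-30) = 3 + 30 = 33)
M = 8 (M = -2*(-5 + 1) = -2*(-4) = 8)
y(V) = 8 - V
(7*(2 + y(g)*1))*(-1) = (7*(2 + (8 - 1*33)*1))*(-1) = (7*(2 + (8 - 33)*1))*(-1) = (7*(2 - 25*1))*(-1) = (7*(2 - 25))*(-1) = (7*(-23))*(-1) = -161*(-1) = 161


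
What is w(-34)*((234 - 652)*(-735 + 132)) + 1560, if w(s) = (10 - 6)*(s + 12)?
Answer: -22179192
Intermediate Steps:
w(s) = 48 + 4*s (w(s) = 4*(12 + s) = 48 + 4*s)
w(-34)*((234 - 652)*(-735 + 132)) + 1560 = (48 + 4*(-34))*((234 - 652)*(-735 + 132)) + 1560 = (48 - 136)*(-418*(-603)) + 1560 = -88*252054 + 1560 = -22180752 + 1560 = -22179192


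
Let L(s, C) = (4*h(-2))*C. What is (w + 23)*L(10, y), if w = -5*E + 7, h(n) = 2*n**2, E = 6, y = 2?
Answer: 0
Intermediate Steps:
L(s, C) = 32*C (L(s, C) = (4*(2*(-2)**2))*C = (4*(2*4))*C = (4*8)*C = 32*C)
w = -23 (w = -5*6 + 7 = -30 + 7 = -23)
(w + 23)*L(10, y) = (-23 + 23)*(32*2) = 0*64 = 0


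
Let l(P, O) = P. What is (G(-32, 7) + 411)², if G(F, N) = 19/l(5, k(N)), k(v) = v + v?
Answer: 4301476/25 ≈ 1.7206e+5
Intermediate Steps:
k(v) = 2*v
G(F, N) = 19/5
(G(-32, 7) + 411)² = (19/5 + 411)² = (2074/5)² = 4301476/25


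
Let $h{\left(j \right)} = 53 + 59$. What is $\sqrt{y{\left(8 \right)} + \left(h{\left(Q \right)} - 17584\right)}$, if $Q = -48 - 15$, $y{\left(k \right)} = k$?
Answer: $2 i \sqrt{4366} \approx 132.15 i$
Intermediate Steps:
$Q = -63$ ($Q = -48 - 15 = -63$)
$h{\left(j \right)} = 112$
$\sqrt{y{\left(8 \right)} + \left(h{\left(Q \right)} - 17584\right)} = \sqrt{8 + \left(112 - 17584\right)} = \sqrt{8 - 17472} = \sqrt{-17464} = 2 i \sqrt{4366}$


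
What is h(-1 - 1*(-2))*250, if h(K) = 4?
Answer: 1000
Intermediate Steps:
h(-1 - 1*(-2))*250 = 4*250 = 1000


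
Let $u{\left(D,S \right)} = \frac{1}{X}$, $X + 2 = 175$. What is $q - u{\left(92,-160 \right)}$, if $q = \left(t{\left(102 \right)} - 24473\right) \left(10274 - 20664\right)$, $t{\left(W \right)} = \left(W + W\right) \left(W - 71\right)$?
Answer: $\frac{32622283029}{173} \approx 1.8857 \cdot 10^{8}$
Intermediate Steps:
$X = 173$ ($X = -2 + 175 = 173$)
$t{\left(W \right)} = 2 W \left(-71 + W\right)$
$u{\left(D,S \right)} = \frac{1}{173}$
$q = 188568110$ ($q = \left(2 \cdot 102 \left(-71 + 102\right) - 24473\right) \left(10274 - 20664\right) = \left(2 \cdot 102 \cdot 31 - 24473\right) \left(-10390\right) = \left(6324 - 24473\right) \left(-10390\right) = \left(-18149\right) \left(-10390\right) = 188568110$)
$q - u{\left(92,-160 \right)} = 188568110 - \frac{1}{173} = \frac{32622283029}{173}$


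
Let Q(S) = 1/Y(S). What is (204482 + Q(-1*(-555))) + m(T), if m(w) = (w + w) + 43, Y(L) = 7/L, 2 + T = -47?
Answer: 1431544/7 ≈ 2.0451e+5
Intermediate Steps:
T = -49 (T = -2 - 47 = -49)
m(w) = 43 + 2*w (m(w) = 2*w + 43 = 43 + 2*w)
Q(S) = S/7 (Q(S) = 1/(7/S) = S/7)
(204482 + Q(-1*(-555))) + m(T) = (204482 + (-1*(-555))/7) + (43 + 2*(-49)) = (204482 + (1/7)*555) + (43 - 98) = (204482 + 555/7) - 55 = 1431929/7 - 55 = 1431544/7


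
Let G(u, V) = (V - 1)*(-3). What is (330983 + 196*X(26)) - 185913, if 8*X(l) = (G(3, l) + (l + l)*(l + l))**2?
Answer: 338960549/2 ≈ 1.6948e+8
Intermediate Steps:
G(u, V) = 3 - 3*V (G(u, V) = (-1 + V)*(-3) = 3 - 3*V)
X(l) = (3 - 3*l + 4*l**2)**2/8 (X(l) = ((3 - 3*l) + (l + l)*(l + l))**2/8 = ((3 - 3*l) + (2*l)*(2*l))**2/8 = ((3 - 3*l) + 4*l**2)**2/8 = (3 - 3*l + 4*l**2)**2/8)
(330983 + 196*X(26)) - 185913 = (330983 + 196*((3 - 3*26 + 4*26**2)**2/8)) - 185913 = (330983 + 196*((3 - 78 + 4*676)**2/8)) - 185913 = (330983 + 196*((3 - 78 + 2704)**2/8)) - 185913 = (330983 + 196*((1/8)*2629**2)) - 185913 = (330983 + 196*((1/8)*6911641)) - 185913 = (330983 + 196*(6911641/8)) - 185913 = (330983 + 338670409/2) - 185913 = 339332375/2 - 185913 = 338960549/2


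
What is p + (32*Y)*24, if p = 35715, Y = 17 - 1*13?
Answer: 38787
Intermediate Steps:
Y = 4 (Y = 17 - 13 = 4)
p + (32*Y)*24 = 35715 + (32*4)*24 = 35715 + 128*24 = 35715 + 3072 = 38787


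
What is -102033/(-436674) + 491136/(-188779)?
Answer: -65068211319/27478293682 ≈ -2.3680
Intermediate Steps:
-102033/(-436674) + 491136/(-188779) = -102033*(-1/436674) + 491136*(-1/188779) = 34011/145558 - 491136/188779 = -65068211319/27478293682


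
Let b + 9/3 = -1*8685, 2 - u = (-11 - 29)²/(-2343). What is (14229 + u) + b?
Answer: 12988849/2343 ≈ 5543.7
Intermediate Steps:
u = 6286/2343 (u = 2 - (-11 - 29)²/(-2343) = 2 - (-40)²*(-1)/2343 = 2 - 1600*(-1)/2343 = 2 - 1*(-1600/2343) = 2 + 1600/2343 = 6286/2343 ≈ 2.6829)
b = -8688 (b = -3 - 1*8685 = -3 - 8685 = -8688)
(14229 + u) + b = (14229 + 6286/2343) - 8688 = 33344833/2343 - 8688 = 12988849/2343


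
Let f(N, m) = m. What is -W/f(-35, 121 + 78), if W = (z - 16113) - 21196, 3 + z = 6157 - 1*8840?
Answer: 39995/199 ≈ 200.98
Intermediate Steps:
z = -2686 (z = -3 + (6157 - 1*8840) = -3 + (6157 - 8840) = -3 - 2683 = -2686)
W = -39995 (W = (-2686 - 16113) - 21196 = -18799 - 21196 = -39995)
-W/f(-35, 121 + 78) = -(-39995)/(121 + 78) = -(-39995)/199 = -1*(-39995/199) = 39995/199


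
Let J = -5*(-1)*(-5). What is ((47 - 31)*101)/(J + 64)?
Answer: 1616/39 ≈ 41.436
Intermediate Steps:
J = -25 (J = 5*(-5) = -25)
((47 - 31)*101)/(J + 64) = ((47 - 31)*101)/(-25 + 64) = (16*101)/39 = 1616*(1/39) = 1616/39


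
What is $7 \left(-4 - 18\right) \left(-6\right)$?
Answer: $924$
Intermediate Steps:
$7 \left(-4 - 18\right) \left(-6\right) = 7 \left(-22\right) \left(-6\right) = \left(-154\right) \left(-6\right) = 924$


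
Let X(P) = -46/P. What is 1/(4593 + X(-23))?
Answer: 1/4595 ≈ 0.00021763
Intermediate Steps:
1/(4593 + X(-23)) = 1/(4593 - 46/(-23)) = 1/(4593 - 46*(-1/23)) = 1/(4593 + 2) = 1/4595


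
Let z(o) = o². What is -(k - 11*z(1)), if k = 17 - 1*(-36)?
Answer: -42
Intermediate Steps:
k = 53 (k = 17 + 36 = 53)
-(k - 11*z(1)) = -(53 - 11*1²) = -(53 - 11*1) = -(53 - 11) = -1*42 = -42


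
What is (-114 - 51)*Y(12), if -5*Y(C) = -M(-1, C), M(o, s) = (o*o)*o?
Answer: 33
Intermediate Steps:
M(o, s) = o**3 (M(o, s) = o**2*o = o**3)
Y(C) = -1/5 (Y(C) = -(-1)*(-1)**3/5 = -(-1)*(-1)/5 = -1/5*1 = -1/5)
(-114 - 51)*Y(12) = (-114 - 51)*(-1/5) = -165*(-1/5) = 33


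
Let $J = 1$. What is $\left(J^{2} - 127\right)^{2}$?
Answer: $15876$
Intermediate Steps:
$\left(J^{2} - 127\right)^{2} = \left(1^{2} - 127\right)^{2} = \left(1 - 127\right)^{2} = \left(-126\right)^{2} = 15876$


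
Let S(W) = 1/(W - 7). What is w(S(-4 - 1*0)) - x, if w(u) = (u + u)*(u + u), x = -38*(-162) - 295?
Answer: -709177/121 ≈ -5861.0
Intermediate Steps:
x = 5861 (x = 6156 - 295 = 5861)
S(W) = 1/(-7 + W)
w(u) = 4*u² (w(u) = (2*u)*(2*u) = 4*u²)
w(S(-4 - 1*0)) - x = 4*(1/(-7 + (-4 - 1*0)))² - 1*5861 = 4*(1/(-7 + (-4 + 0)))² - 5861 = 4*(1/(-7 - 4))² - 5861 = 4*(1/(-11))² - 5861 = 4*(-1/11)² - 5861 = 4*(1/121) - 5861 = 4/121 - 5861 = -709177/121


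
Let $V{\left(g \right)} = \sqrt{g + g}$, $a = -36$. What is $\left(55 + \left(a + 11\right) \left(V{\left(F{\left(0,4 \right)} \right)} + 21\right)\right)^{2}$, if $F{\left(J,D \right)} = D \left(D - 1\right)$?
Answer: $235900 + 47000 \sqrt{6} \approx 3.5103 \cdot 10^{5}$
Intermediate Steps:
$F{\left(J,D \right)} = D \left(-1 + D\right)$
$V{\left(g \right)} = \sqrt{2} \sqrt{g}$ ($V{\left(g \right)} = \sqrt{2 g} = \sqrt{2} \sqrt{g}$)
$\left(55 + \left(a + 11\right) \left(V{\left(F{\left(0,4 \right)} \right)} + 21\right)\right)^{2} = \left(55 + \left(-36 + 11\right) \left(\sqrt{2} \sqrt{4 \left(-1 + 4\right)} + 21\right)\right)^{2} = \left(55 - 25 \left(\sqrt{2} \sqrt{4 \cdot 3} + 21\right)\right)^{2} = \left(55 - 25 \left(\sqrt{2} \sqrt{12} + 21\right)\right)^{2} = \left(55 - 25 \left(\sqrt{2} \cdot 2 \sqrt{3} + 21\right)\right)^{2} = \left(55 - 25 \left(2 \sqrt{6} + 21\right)\right)^{2} = \left(55 - 25 \left(21 + 2 \sqrt{6}\right)\right)^{2} = \left(55 - \left(525 + 50 \sqrt{6}\right)\right)^{2} = \left(-470 - 50 \sqrt{6}\right)^{2}$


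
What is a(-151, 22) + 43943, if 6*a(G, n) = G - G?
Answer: 43943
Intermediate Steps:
a(G, n) = 0 (a(G, n) = (G - G)/6 = (⅙)*0 = 0)
a(-151, 22) + 43943 = 0 + 43943 = 43943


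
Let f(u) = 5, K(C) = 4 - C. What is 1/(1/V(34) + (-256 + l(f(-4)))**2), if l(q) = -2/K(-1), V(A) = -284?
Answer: 7100/466760791 ≈ 1.5211e-5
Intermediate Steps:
l(q) = -2/5 (l(q) = -2/(4 - 1*(-1)) = -2/(4 + 1) = -2/5)
1/(1/V(34) + (-256 + l(f(-4)))**2) = 1/(1/(-284) + (-256 - 2/5)**2) = 1/(-1/284 + (-1282/5)**2) = 1/(-1/284 + 1643524/25) = 1/(466760791/7100) = 7100/466760791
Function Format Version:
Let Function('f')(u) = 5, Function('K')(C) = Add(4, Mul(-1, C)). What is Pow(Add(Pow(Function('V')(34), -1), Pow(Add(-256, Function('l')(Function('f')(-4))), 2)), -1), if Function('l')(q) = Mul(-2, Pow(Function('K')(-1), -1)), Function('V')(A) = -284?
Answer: Rational(7100, 466760791) ≈ 1.5211e-5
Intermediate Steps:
Function('l')(q) = Rational(-2, 5) (Function('l')(q) = Mul(-2, Pow(Add(4, Mul(-1, -1)), -1)) = Mul(-2, Pow(Add(4, 1), -1)) = Mul(-2, Pow(5, -1)) = Mul(-2, Rational(1, 5)) = Rational(-2, 5))
Pow(Add(Pow(Function('V')(34), -1), Pow(Add(-256, Function('l')(Function('f')(-4))), 2)), -1) = Pow(Add(Pow(-284, -1), Pow(Add(-256, Rational(-2, 5)), 2)), -1) = Pow(Add(Rational(-1, 284), Pow(Rational(-1282, 5), 2)), -1) = Pow(Add(Rational(-1, 284), Rational(1643524, 25)), -1) = Pow(Rational(466760791, 7100), -1) = Rational(7100, 466760791)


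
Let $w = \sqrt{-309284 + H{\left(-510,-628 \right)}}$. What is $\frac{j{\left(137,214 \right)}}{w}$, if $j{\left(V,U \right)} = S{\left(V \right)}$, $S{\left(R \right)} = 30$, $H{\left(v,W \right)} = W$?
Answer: $- \frac{5 i \sqrt{77478}}{25826} \approx - 0.053889 i$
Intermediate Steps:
$j{\left(V,U \right)} = 30$
$w = 2 i \sqrt{77478}$ ($w = \sqrt{-309284 - 628} = \sqrt{-309912} = 2 i \sqrt{77478} \approx 556.7 i$)
$\frac{j{\left(137,214 \right)}}{w} = \frac{30}{2 i \sqrt{77478}} = 30 \left(- \frac{i \sqrt{77478}}{154956}\right) = - \frac{5 i \sqrt{77478}}{25826}$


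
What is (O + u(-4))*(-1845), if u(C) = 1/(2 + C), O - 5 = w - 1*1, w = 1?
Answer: -16605/2 ≈ -8302.5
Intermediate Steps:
O = 5 (O = 5 + (1 - 1*1) = 5 + (1 - 1) = 5 + 0 = 5)
(O + u(-4))*(-1845) = (5 + 1/(2 - 4))*(-1845) = (5 + 1/(-2))*(-1845) = (5 - 1/2)*(-1845) = (9/2)*(-1845) = -16605/2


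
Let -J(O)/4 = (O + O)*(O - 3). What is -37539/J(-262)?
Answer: 37539/555440 ≈ 0.067584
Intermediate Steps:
J(O) = -8*O*(-3 + O) (J(O) = -4*(O + O)*(O - 3) = -4*2*O*(-3 + O) = -8*O*(-3 + O))
-37539/J(-262) = -37539*(-1/(2096*(3 - 1*(-262)))) = -37539*(-1/(2096*(3 + 262))) = -37539/(8*(-262)*265) = -37539/(-555440) = -37539*(-1/555440) = 37539/555440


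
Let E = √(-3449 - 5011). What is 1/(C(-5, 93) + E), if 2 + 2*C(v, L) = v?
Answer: -14/33889 - 24*I*√235/33889 ≈ -0.00041311 - 0.010856*I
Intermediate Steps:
E = 6*I*√235 (E = √(-8460) = 6*I*√235 ≈ 91.978*I)
C(v, L) = -1 + v/2
1/(C(-5, 93) + E) = 1/((-1 + (½)*(-5)) + 6*I*√235) = 1/((-1 - 5/2) + 6*I*√235) = 1/(-7/2 + 6*I*√235)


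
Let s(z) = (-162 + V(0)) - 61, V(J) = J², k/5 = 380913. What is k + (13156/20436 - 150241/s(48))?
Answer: 166973273167/87639 ≈ 1.9052e+6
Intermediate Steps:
k = 1904565 (k = 5*380913 = 1904565)
s(z) = -223 (s(z) = (-162 + 0²) - 61 = (-162 + 0) - 61 = -162 - 61 = -223)
k + (13156/20436 - 150241/s(48)) = 1904565 + (13156/20436 - 150241/(-223)) = 1904565 + (13156*(1/20436) - 150241*(-1/223)) = 1904565 + (253/393 + 150241/223) = 1904565 + 59101132/87639 = 166973273167/87639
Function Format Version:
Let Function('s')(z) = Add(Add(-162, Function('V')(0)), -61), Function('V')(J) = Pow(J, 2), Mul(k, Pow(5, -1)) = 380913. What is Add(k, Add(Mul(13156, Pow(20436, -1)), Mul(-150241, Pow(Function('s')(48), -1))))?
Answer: Rational(166973273167, 87639) ≈ 1.9052e+6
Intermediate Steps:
k = 1904565 (k = Mul(5, 380913) = 1904565)
Function('s')(z) = -223 (Function('s')(z) = Add(Add(-162, Pow(0, 2)), -61) = Add(Add(-162, 0), -61) = Add(-162, -61) = -223)
Add(k, Add(Mul(13156, Pow(20436, -1)), Mul(-150241, Pow(Function('s')(48), -1)))) = Add(1904565, Add(Mul(13156, Pow(20436, -1)), Mul(-150241, Pow(-223, -1)))) = Add(1904565, Add(Mul(13156, Rational(1, 20436)), Mul(-150241, Rational(-1, 223)))) = Add(1904565, Add(Rational(253, 393), Rational(150241, 223))) = Add(1904565, Rational(59101132, 87639)) = Rational(166973273167, 87639)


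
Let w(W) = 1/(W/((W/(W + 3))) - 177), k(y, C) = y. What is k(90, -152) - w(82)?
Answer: 8281/92 ≈ 90.011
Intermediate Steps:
w(W) = 1/(-174 + W) (w(W) = 1/(W/((W/(3 + W))) - 177) = 1/(W*((3 + W)/W) - 177) = 1/((3 + W) - 177) = 1/(-174 + W))
k(90, -152) - w(82) = 90 - 1/(-174 + 82) = 90 - 1/(-92) = 90 - 1*(-1/92) = 90 + 1/92 = 8281/92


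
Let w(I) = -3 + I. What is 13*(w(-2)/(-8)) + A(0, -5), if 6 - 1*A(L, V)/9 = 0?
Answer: 497/8 ≈ 62.125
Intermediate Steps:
A(L, V) = 54 (A(L, V) = 54 - 9*0 = 54 + 0 = 54)
13*(w(-2)/(-8)) + A(0, -5) = 13*((-3 - 2)/(-8)) + 54 = 13*(-5*(-1/8)) + 54 = 13*(5/8) + 54 = 65/8 + 54 = 497/8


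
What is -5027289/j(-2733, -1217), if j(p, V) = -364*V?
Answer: -5027289/442988 ≈ -11.349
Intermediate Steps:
-5027289/j(-2733, -1217) = -5027289/((-364*(-1217))) = -5027289/442988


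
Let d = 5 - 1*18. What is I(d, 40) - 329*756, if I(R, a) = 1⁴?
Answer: -248723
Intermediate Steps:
d = -13 (d = 5 - 18 = -13)
I(R, a) = 1
I(d, 40) - 329*756 = 1 - 329*756 = 1 - 248724 = -248723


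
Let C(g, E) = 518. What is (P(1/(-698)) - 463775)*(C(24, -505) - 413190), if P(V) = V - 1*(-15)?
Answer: 66791887791616/349 ≈ 1.9138e+11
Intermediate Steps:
P(V) = 15 + V (P(V) = V + 15 = 15 + V)
(P(1/(-698)) - 463775)*(C(24, -505) - 413190) = ((15 + 1/(-698)) - 463775)*(518 - 413190) = ((15 - 1/698) - 463775)*(-412672) = (10469/698 - 463775)*(-412672) = -323704481/698*(-412672) = 66791887791616/349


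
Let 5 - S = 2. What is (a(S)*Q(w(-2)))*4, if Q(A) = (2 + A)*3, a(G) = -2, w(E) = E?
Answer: 0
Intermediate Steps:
S = 3 (S = 5 - 1*2 = 5 - 2 = 3)
Q(A) = 6 + 3*A
(a(S)*Q(w(-2)))*4 = -2*(6 + 3*(-2))*4 = -2*(6 - 6)*4 = -2*0*4 = 0*4 = 0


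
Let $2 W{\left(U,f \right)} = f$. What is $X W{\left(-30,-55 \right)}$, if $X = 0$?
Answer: $0$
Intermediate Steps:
$W{\left(U,f \right)} = \frac{f}{2}$
$X W{\left(-30,-55 \right)} = 0 \cdot \frac{1}{2} \left(-55\right) = 0 \left(- \frac{55}{2}\right) = 0$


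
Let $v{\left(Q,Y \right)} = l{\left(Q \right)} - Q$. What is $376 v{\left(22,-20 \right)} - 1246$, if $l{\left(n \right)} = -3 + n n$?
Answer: $171338$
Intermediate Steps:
$l{\left(n \right)} = -3 + n^{2}$
$v{\left(Q,Y \right)} = -3 + Q^{2} - Q$ ($v{\left(Q,Y \right)} = \left(-3 + Q^{2}\right) - Q = -3 + Q^{2} - Q$)
$376 v{\left(22,-20 \right)} - 1246 = 376 \left(-3 + 22^{2} - 22\right) - 1246 = 376 \left(-3 + 484 - 22\right) - 1246 = 376 \cdot 459 - 1246 = 172584 - 1246 = 171338$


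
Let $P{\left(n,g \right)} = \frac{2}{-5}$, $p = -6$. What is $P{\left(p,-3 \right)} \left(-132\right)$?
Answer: $\frac{264}{5} \approx 52.8$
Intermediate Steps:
$P{\left(n,g \right)} = - \frac{2}{5}$ ($P{\left(n,g \right)} = 2 \left(- \frac{1}{5}\right) = - \frac{2}{5}$)
$P{\left(p,-3 \right)} \left(-132\right) = \left(- \frac{2}{5}\right) \left(-132\right) = \frac{264}{5}$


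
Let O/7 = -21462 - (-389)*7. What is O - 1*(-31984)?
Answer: -99189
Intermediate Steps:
O = -131173 (O = 7*(-21462 - (-389)*7) = 7*(-21462 - 1*(-2723)) = 7*(-21462 + 2723) = 7*(-18739) = -131173)
O - 1*(-31984) = -131173 - 1*(-31984) = -131173 + 31984 = -99189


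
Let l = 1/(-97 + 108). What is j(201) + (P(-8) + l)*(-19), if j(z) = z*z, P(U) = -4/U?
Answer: 888575/22 ≈ 40390.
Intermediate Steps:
l = 1/11 ≈ 0.090909
j(z) = z**2
j(201) + (P(-8) + l)*(-19) = 201**2 + (-4/(-8) + 1/11)*(-19) = 40401 + (-4*(-1/8) + 1/11)*(-19) = 40401 + (1/2 + 1/11)*(-19) = 40401 + (13/22)*(-19) = 40401 - 247/22 = 888575/22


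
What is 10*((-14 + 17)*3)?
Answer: 90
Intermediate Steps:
10*((-14 + 17)*3) = 10*(3*3) = 10*9 = 90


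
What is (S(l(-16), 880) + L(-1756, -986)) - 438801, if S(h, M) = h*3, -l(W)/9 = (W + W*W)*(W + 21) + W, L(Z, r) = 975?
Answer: -469794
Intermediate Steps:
l(W) = -9*W - 9*(21 + W)*(W + W**2) (l(W) = -9*((W + W*W)*(W + 21) + W) = -9*((W + W**2)*(21 + W) + W) = -9*((21 + W)*(W + W**2) + W) = -9*(W + (21 + W)*(W + W**2)) = -9*W - 9*(21 + W)*(W + W**2))
S(h, M) = 3*h
(S(l(-16), 880) + L(-1756, -986)) - 438801 = (3*(-9*(-16)*(22 + (-16)**2 + 22*(-16))) + 975) - 438801 = (3*(-9*(-16)*(22 + 256 - 352)) + 975) - 438801 = (3*(-9*(-16)*(-74)) + 975) - 438801 = (3*(-10656) + 975) - 438801 = (-31968 + 975) - 438801 = -30993 - 438801 = -469794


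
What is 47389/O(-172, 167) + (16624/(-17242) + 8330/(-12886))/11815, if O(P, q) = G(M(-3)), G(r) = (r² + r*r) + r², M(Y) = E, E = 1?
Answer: 1829397670029386/115811539755 ≈ 15796.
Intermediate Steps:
M(Y) = 1
G(r) = 3*r² (G(r) = (r² + r²) + r² = 2*r² + r² = 3*r²)
O(P, q) = 3 (O(P, q) = 3*1² = 3*1 = 3)
47389/O(-172, 167) + (16624/(-17242) + 8330/(-12886))/11815 = 47389/3 + (16624/(-17242) + 8330/(-12886))/11815 = 47389*(⅓) + (16624*(-1/17242) + 8330*(-1/12886))*(1/11815) = 47389/3 + (-8312/8621 - 245/379)*(1/11815) = 47389/3 - 5262393/3267359*1/11815 = 47389/3 - 5262393/38603846585 = 1829397670029386/115811539755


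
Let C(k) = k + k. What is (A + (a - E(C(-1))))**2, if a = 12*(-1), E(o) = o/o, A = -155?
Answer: 28224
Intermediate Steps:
C(k) = 2*k
E(o) = 1
a = -12
(A + (a - E(C(-1))))**2 = (-155 + (-12 - 1*1))**2 = (-155 + (-12 - 1))**2 = (-155 - 13)**2 = (-168)**2 = 28224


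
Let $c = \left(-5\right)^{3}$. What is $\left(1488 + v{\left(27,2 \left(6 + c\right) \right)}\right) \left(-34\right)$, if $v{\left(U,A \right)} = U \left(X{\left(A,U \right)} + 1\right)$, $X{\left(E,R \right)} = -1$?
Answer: $-50592$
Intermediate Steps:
$c = -125$
$v{\left(U,A \right)} = 0$ ($v{\left(U,A \right)} = U \left(-1 + 1\right) = U 0 = 0$)
$\left(1488 + v{\left(27,2 \left(6 + c\right) \right)}\right) \left(-34\right) = \left(1488 + 0\right) \left(-34\right) = 1488 \left(-34\right) = -50592$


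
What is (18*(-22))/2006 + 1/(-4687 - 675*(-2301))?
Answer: -41405347/209745354 ≈ -0.19741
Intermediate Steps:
(18*(-22))/2006 + 1/(-4687 - 675*(-2301)) = -396*1/2006 - 1/2301/(-5362) = -198/1003 - 1/5362*(-1/2301) = -198/1003 + 1/12337962 = -41405347/209745354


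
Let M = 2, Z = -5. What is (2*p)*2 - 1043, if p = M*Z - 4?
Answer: -1099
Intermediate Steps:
p = -14 (p = 2*(-5) - 4 = -10 - 4 = -14)
(2*p)*2 - 1043 = (2*(-14))*2 - 1043 = -28*2 - 1043 = -56 - 1043 = -1099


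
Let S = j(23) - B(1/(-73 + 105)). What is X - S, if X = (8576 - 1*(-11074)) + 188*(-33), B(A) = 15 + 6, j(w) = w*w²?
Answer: 1300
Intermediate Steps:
j(w) = w³
B(A) = 21
S = 12146 (S = 23³ - 1*21 = 12167 - 21 = 12146)
X = 13446 (X = (8576 + 11074) - 6204 = 19650 - 6204 = 13446)
X - S = 13446 - 1*12146 = 13446 - 12146 = 1300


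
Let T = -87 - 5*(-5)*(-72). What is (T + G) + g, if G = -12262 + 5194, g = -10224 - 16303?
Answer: -35482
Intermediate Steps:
g = -26527
G = -7068
T = -1887 (T = -87 + 25*(-72) = -87 - 1800 = -1887)
(T + G) + g = (-1887 - 7068) - 26527 = -8955 - 26527 = -35482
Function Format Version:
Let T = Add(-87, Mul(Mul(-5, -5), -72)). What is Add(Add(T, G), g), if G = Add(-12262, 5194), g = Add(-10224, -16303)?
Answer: -35482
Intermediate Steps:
g = -26527
G = -7068
T = -1887 (T = Add(-87, Mul(25, -72)) = Add(-87, -1800) = -1887)
Add(Add(T, G), g) = Add(Add(-1887, -7068), -26527) = Add(-8955, -26527) = -35482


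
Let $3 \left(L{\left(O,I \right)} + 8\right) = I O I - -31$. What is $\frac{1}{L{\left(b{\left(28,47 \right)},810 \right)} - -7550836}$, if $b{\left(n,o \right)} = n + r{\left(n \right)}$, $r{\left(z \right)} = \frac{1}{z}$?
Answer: $\frac{21}{287327230} \approx 7.3087 \cdot 10^{-8}$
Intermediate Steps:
$b{\left(n,o \right)} = n + \frac{1}{n}$
$L{\left(O,I \right)} = \frac{7}{3} + \frac{O I^{2}}{3}$ ($L{\left(O,I \right)} = -8 + \frac{I O I - -31}{3} = -8 + \frac{O I^{2} + \left(-250 + 281\right)}{3} = -8 + \frac{O I^{2} + 31}{3} = -8 + \frac{31 + O I^{2}}{3} = -8 + \left(\frac{31}{3} + \frac{O I^{2}}{3}\right) = \frac{7}{3} + \frac{O I^{2}}{3}$)
$\frac{1}{L{\left(b{\left(28,47 \right)},810 \right)} - -7550836} = \frac{1}{\left(\frac{7}{3} + \frac{\left(28 + \frac{1}{28}\right) 810^{2}}{3}\right) - -7550836} = \frac{1}{\left(\frac{7}{3} + \frac{1}{3} \left(28 + \frac{1}{28}\right) 656100\right) + 7550836} = \frac{1}{\left(\frac{7}{3} + \frac{1}{3} \cdot \frac{785}{28} \cdot 656100\right) + 7550836} = \frac{1}{\left(\frac{7}{3} + \frac{42919875}{7}\right) + 7550836} = \frac{1}{\frac{128759674}{21} + 7550836} = \frac{1}{\frac{287327230}{21}} = \frac{21}{287327230}$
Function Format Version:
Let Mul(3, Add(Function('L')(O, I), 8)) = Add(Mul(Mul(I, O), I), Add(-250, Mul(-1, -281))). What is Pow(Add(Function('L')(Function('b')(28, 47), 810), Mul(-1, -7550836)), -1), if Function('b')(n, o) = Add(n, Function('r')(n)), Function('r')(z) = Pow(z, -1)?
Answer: Rational(21, 287327230) ≈ 7.3087e-8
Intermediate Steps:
Function('b')(n, o) = Add(n, Pow(n, -1))
Function('L')(O, I) = Add(Rational(7, 3), Mul(Rational(1, 3), O, Pow(I, 2))) (Function('L')(O, I) = Add(-8, Mul(Rational(1, 3), Add(Mul(Mul(I, O), I), Add(-250, Mul(-1, -281))))) = Add(-8, Mul(Rational(1, 3), Add(Mul(O, Pow(I, 2)), Add(-250, 281)))) = Add(-8, Mul(Rational(1, 3), Add(Mul(O, Pow(I, 2)), 31))) = Add(-8, Mul(Rational(1, 3), Add(31, Mul(O, Pow(I, 2))))) = Add(-8, Add(Rational(31, 3), Mul(Rational(1, 3), O, Pow(I, 2)))) = Add(Rational(7, 3), Mul(Rational(1, 3), O, Pow(I, 2))))
Pow(Add(Function('L')(Function('b')(28, 47), 810), Mul(-1, -7550836)), -1) = Pow(Add(Add(Rational(7, 3), Mul(Rational(1, 3), Add(28, Pow(28, -1)), Pow(810, 2))), Mul(-1, -7550836)), -1) = Pow(Add(Add(Rational(7, 3), Mul(Rational(1, 3), Add(28, Rational(1, 28)), 656100)), 7550836), -1) = Pow(Add(Add(Rational(7, 3), Mul(Rational(1, 3), Rational(785, 28), 656100)), 7550836), -1) = Pow(Add(Add(Rational(7, 3), Rational(42919875, 7)), 7550836), -1) = Pow(Add(Rational(128759674, 21), 7550836), -1) = Pow(Rational(287327230, 21), -1) = Rational(21, 287327230)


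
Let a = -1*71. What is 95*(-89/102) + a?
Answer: -15697/102 ≈ -153.89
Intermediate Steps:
a = -71
95*(-89/102) + a = 95*(-89/102) - 71 = -8455/102 - 71 = -15697/102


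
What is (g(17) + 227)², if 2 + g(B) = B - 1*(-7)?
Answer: 62001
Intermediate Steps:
g(B) = 5 + B (g(B) = -2 + (B - 1*(-7)) = -2 + (B + 7) = -2 + (7 + B) = 5 + B)
(g(17) + 227)² = ((5 + 17) + 227)² = (22 + 227)² = 249² = 62001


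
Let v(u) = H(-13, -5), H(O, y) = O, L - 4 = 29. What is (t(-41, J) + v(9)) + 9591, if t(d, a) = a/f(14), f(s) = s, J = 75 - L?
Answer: 9581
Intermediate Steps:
L = 33 (L = 4 + 29 = 33)
J = 42 (J = 75 - 1*33 = 75 - 33 = 42)
t(d, a) = a/14
v(u) = -13
(t(-41, J) + v(9)) + 9591 = ((1/14)*42 - 13) + 9591 = (3 - 13) + 9591 = -10 + 9591 = 9581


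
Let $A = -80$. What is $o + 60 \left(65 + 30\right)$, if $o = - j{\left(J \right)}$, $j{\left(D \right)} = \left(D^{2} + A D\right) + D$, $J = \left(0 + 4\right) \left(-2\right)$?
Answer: $5004$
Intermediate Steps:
$J = -8$ ($J = 4 \left(-2\right) = -8$)
$j{\left(D \right)} = D^{2} - 79 D$ ($j{\left(D \right)} = \left(D^{2} - 80 D\right) + D = D^{2} - 79 D$)
$o = -696$ ($o = - \left(-8\right) \left(-79 - 8\right) = - \left(-8\right) \left(-87\right) = \left(-1\right) 696 = -696$)
$o + 60 \left(65 + 30\right) = -696 + 60 \left(65 + 30\right) = -696 + 60 \cdot 95 = -696 + 5700 = 5004$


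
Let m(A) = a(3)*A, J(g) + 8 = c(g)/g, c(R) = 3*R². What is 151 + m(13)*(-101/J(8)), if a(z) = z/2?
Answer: 893/32 ≈ 27.906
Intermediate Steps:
a(z) = z/2 (a(z) = z*(½) = z/2)
J(g) = -8 + 3*g (J(g) = -8 + (3*g²)/g = -8 + 3*g)
m(A) = 3*A/2 (m(A) = ((½)*3)*A = 3*A/2)
151 + m(13)*(-101/J(8)) = 151 + ((3/2)*13)*(-101/(-8 + 3*8)) = 151 + 39*(-101/(-8 + 24))/2 = 151 + 39*(-101/16)/2 = 151 + 39*(-101*1/16)/2 = 151 + (39/2)*(-101/16) = 151 - 3939/32 = 893/32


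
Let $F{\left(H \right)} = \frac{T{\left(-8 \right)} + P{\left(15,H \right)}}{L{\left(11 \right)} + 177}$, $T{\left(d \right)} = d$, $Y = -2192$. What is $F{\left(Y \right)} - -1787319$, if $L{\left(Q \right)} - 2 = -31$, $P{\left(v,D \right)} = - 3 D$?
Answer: $\frac{66132445}{37} \approx 1.7874 \cdot 10^{6}$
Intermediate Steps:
$L{\left(Q \right)} = -29$ ($L{\left(Q \right)} = 2 - 31 = -29$)
$F{\left(H \right)} = - \frac{2}{37} - \frac{3 H}{148}$ ($F{\left(H \right)} = \frac{-8 - 3 H}{-29 + 177} = \frac{-8 - 3 H}{148} = \left(-8 - 3 H\right) \frac{1}{148} = - \frac{2}{37} - \frac{3 H}{148}$)
$F{\left(Y \right)} - -1787319 = \left(- \frac{2}{37} - - \frac{1644}{37}\right) - -1787319 = \left(- \frac{2}{37} + \frac{1644}{37}\right) + 1787319 = \frac{1642}{37} + 1787319 = \frac{66132445}{37}$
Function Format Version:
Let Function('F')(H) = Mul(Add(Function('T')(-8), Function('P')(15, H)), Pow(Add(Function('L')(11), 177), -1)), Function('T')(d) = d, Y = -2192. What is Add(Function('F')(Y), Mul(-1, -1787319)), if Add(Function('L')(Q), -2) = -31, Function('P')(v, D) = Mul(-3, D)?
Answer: Rational(66132445, 37) ≈ 1.7874e+6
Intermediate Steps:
Function('L')(Q) = -29 (Function('L')(Q) = Add(2, -31) = -29)
Function('F')(H) = Add(Rational(-2, 37), Mul(Rational(-3, 148), H)) (Function('F')(H) = Mul(Add(-8, Mul(-3, H)), Pow(Add(-29, 177), -1)) = Mul(Add(-8, Mul(-3, H)), Pow(148, -1)) = Mul(Add(-8, Mul(-3, H)), Rational(1, 148)) = Add(Rational(-2, 37), Mul(Rational(-3, 148), H)))
Add(Function('F')(Y), Mul(-1, -1787319)) = Add(Add(Rational(-2, 37), Mul(Rational(-3, 148), -2192)), Mul(-1, -1787319)) = Add(Add(Rational(-2, 37), Rational(1644, 37)), 1787319) = Add(Rational(1642, 37), 1787319) = Rational(66132445, 37)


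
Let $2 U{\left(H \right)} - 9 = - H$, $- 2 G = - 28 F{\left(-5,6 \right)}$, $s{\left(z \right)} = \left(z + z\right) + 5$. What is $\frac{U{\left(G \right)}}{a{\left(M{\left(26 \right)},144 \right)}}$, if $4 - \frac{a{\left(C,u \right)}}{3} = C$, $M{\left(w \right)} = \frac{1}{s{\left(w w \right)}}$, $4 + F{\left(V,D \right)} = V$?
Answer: $\frac{6785}{1206} \approx 5.626$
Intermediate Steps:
$s{\left(z \right)} = 5 + 2 z$ ($s{\left(z \right)} = 2 z + 5 = 5 + 2 z$)
$F{\left(V,D \right)} = -4 + V$
$M{\left(w \right)} = \frac{1}{5 + 2 w^{2}}$ ($M{\left(w \right)} = \frac{1}{5 + 2 w w} = \frac{1}{5 + 2 w^{2}}$)
$a{\left(C,u \right)} = 12 - 3 C$
$G = -126$ ($G = - \frac{\left(-28\right) \left(-4 - 5\right)}{2} = - \frac{\left(-28\right) \left(-9\right)}{2} = \left(- \frac{1}{2}\right) 252 = -126$)
$U{\left(H \right)} = \frac{9}{2} - \frac{H}{2}$ ($U{\left(H \right)} = \frac{9}{2} + \frac{\left(-1\right) H}{2} = \frac{9}{2} - \frac{H}{2}$)
$\frac{U{\left(G \right)}}{a{\left(M{\left(26 \right)},144 \right)}} = \frac{\frac{9}{2} - -63}{12 - \frac{3}{5 + 2 \cdot 26^{2}}} = \frac{\frac{9}{2} + 63}{12 - \frac{3}{5 + 2 \cdot 676}} = \frac{135}{2 \left(12 - \frac{3}{5 + 1352}\right)} = \frac{135}{2 \left(12 - \frac{3}{1357}\right)} = \frac{135}{2 \cdot \frac{16281}{1357}} = \frac{135}{2} \cdot \frac{1357}{16281} = \frac{6785}{1206}$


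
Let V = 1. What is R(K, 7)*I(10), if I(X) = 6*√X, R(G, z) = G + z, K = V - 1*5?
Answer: 18*√10 ≈ 56.921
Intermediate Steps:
K = -4 (K = 1 - 1*5 = 1 - 5 = -4)
R(K, 7)*I(10) = (-4 + 7)*(6*√10) = 3*(6*√10) = 18*√10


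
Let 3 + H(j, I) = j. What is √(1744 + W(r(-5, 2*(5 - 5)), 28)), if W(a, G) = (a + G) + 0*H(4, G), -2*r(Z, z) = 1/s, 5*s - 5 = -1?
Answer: √28342/4 ≈ 42.088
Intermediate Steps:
s = ⅘ (s = 1 + (⅕)*(-1) = 1 - ⅕ = ⅘ ≈ 0.80000)
H(j, I) = -3 + j
r(Z, z) = -5/8 (r(Z, z) = -1/(2*⅘) = -½*5/4 = -5/8)
W(a, G) = G + a (W(a, G) = (a + G) + 0*(-3 + 4) = (G + a) + 0*1 = (G + a) + 0 = G + a)
√(1744 + W(r(-5, 2*(5 - 5)), 28)) = √(1744 + (28 - 5/8)) = √(1744 + 219/8) = √(14171/8) = √28342/4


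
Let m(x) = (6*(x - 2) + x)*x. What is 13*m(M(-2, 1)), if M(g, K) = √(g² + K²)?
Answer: 455 - 156*√5 ≈ 106.17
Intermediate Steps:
M(g, K) = √(K² + g²)
m(x) = x*(-12 + 7*x) (m(x) = (6*(-2 + x) + x)*x = ((-12 + 6*x) + x)*x = (-12 + 7*x)*x = x*(-12 + 7*x))
13*m(M(-2, 1)) = 13*(√(1² + (-2)²)*(-12 + 7*√(1² + (-2)²))) = 13*(√(1 + 4)*(-12 + 7*√(1 + 4))) = 13*(√5*(-12 + 7*√5)) = 13*√5*(-12 + 7*√5)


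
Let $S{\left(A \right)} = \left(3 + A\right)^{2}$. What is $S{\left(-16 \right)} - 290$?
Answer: $-121$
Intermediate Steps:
$S{\left(-16 \right)} - 290 = \left(3 - 16\right)^{2} - 290 = \left(-13\right)^{2} - 290 = 169 - 290 = -121$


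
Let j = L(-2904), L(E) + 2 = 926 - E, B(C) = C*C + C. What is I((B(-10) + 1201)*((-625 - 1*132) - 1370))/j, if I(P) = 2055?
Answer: 685/1276 ≈ 0.53683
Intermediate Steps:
B(C) = C + C² (B(C) = C² + C = C + C²)
L(E) = 924 - E (L(E) = -2 + (926 - E) = 924 - E)
j = 3828 (j = 924 - 1*(-2904) = 924 + 2904 = 3828)
I((B(-10) + 1201)*((-625 - 1*132) - 1370))/j = 2055/3828 = 2055*(1/3828) = 685/1276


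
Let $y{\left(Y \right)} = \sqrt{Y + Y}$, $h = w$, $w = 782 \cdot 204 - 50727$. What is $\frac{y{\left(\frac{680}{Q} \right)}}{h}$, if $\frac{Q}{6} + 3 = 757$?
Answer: $\frac{2 \sqrt{96135}}{123053931} \approx 5.0394 \cdot 10^{-6}$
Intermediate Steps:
$Q = 4524$ ($Q = -18 + 6 \cdot 757 = -18 + 4542 = 4524$)
$w = 108801$ ($w = 159528 - 50727 = 108801$)
$h = 108801$
$y{\left(Y \right)} = \sqrt{2} \sqrt{Y}$ ($y{\left(Y \right)} = \sqrt{2 Y} = \sqrt{2} \sqrt{Y}$)
$\frac{y{\left(\frac{680}{Q} \right)}}{h} = \frac{\sqrt{2} \sqrt{\frac{680}{4524}}}{108801} = \sqrt{2} \sqrt{680 \cdot \frac{1}{4524}} \cdot \frac{1}{108801} = \sqrt{2} \sqrt{\frac{170}{1131}} \cdot \frac{1}{108801} = \sqrt{2} \frac{\sqrt{192270}}{1131} \cdot \frac{1}{108801} = \frac{2 \sqrt{96135}}{1131} \cdot \frac{1}{108801} = \frac{2 \sqrt{96135}}{123053931}$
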